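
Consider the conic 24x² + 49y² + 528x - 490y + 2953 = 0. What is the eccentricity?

Group the x- and y-terms: 24(x² + 22x) + 49(y² - 10y) = -2953
Complete the square in x and y: 24(x + 11)² + 49(y - 5)² = -2953 + 2904 + 1225 = 1176
Dividing both sides by 1176: (x + 11)²/49 + (y - 5)²/24 = 1
Ellipse, center (-11, 5), major axis horizontal; a² = 49, b² = 24.
c² = a² - b² = 25, so c = 5.
e = c/a = 5/7.

e = 5/7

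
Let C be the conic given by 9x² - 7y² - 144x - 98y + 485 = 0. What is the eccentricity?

Group the x- and y-terms: 9(x² - 16x) -7(y² + 14y) = -485
Complete the square: 9(x - 8)² -7(y + 7)² = -485 + 576 - 343 = -252
Divide through by -252 to get (y + 7)²/36 - (x - 8)²/28 = 1.
Hyperbola, center (8, -7), transverse axis vertical; a² = 36, b² = 28.
c² = a² + b² = 64, so c = 8.
e = c/a = 8/6 = 4/3.

e = 4/3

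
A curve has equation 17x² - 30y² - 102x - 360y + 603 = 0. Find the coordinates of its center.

(3, -6)

Group the x- and y-terms: 17(x² - 6x) -30(y² + 12y) = -603
17(x - 3)² -30(y + 6)² = -603 + 153 - 1080 = -1530
Divide through by -1530 to get (y + 6)²/51 - (x - 3)²/90 = 1.
Hyperbola with center (3, -6).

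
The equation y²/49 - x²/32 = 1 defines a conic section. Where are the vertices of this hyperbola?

(0, -7) and (0, 7)

Center (0, 0). The positive term is the y-term, so the transverse axis is vertical; a² = 49, b² = 32.
a = 7. Vertices at (h, k ± a).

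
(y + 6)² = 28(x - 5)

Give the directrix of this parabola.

x = -2

Vertex (5, -6); 4p = 28 so p = 7. Opens right.
Directrix is the vertical line x = h − p = 5 − (7) = -2.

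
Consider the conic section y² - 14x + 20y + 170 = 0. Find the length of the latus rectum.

14

Only y is squared. Complete the square in y: (y + 10)² = 14(x - 5).
Vertex (5, -10); 4p = 14 so p = 7/2. Opens right.
Latus rectum length = |4p| = 14.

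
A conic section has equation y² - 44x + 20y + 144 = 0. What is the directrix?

x = -10

Only y is squared. Complete the square in y: (y + 10)² = 44(x - 1).
Vertex (1, -10); 4p = 44 so p = 11. Opens right.
Directrix is the vertical line x = h − p = 1 − (11) = -10.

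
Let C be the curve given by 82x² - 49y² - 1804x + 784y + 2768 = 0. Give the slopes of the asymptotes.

82(x² - 22x) -49(y² - 16y) = -2768
82(x - 11)² -49(y - 8)² = -2768 + 9922 - 3136 = 4018
Divide by 4018: (x - 11)²/49 - (y - 8)²/82 = 1
Hyperbola, center (11, 8), transverse axis horizontal; a² = 49, b² = 82.
For a horizontal hyperbola the asymptotes have slope ±b/a.
Here that is ±√82/7.

√82/7 and -√82/7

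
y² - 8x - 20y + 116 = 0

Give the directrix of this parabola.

x = 0

Only y is squared. Complete the square in y: (y - 10)² = 8(x - 2).
Vertex (2, 10); 4p = 8 so p = 2. Opens right.
Directrix is the vertical line x = h − p = 2 − (2) = 0.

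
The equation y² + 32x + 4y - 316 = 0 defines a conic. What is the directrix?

Only y is squared. Complete the square in y: (y + 2)² = -32(x - 10).
Vertex (10, -2); 4p = -32 so p = -8. Opens left.
Directrix is the vertical line x = h − p = 10 − (-8) = 18.

x = 18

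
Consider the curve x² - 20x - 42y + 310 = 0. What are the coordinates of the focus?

(10, 31/2)

Only x is squared. Complete the square in x: (x - 10)² = 42(y - 5).
Vertex (10, 5); 4p = 42 so p = 21/2. Opens up.
Focus is p units from the vertex along the axis: (h, k + p).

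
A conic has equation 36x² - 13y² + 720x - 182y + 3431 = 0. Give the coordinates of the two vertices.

(-10, -13) and (-10, -1)

Group: 36(x² + 20x) -13(y² + 14y) = -3431
Completing the square gives 36(x + 10)² -13(y + 7)² = -3431 + 3600 - 637 = -468.
Divide by -468: (y + 7)²/36 - (x + 10)²/13 = 1
Hyperbola, center (-10, -7), transverse axis vertical; a² = 36, b² = 13.
a = 6. Vertices at (h, k ± a).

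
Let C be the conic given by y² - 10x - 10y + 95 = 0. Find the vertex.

Only y is squared. Complete the square in y: (y - 5)² = 10(x - 7).
Vertex (7, 5); 4p = 10 so p = 5/2. Opens right.

(7, 5)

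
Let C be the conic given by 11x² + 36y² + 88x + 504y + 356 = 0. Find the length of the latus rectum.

22/3

Collect terms: 11(x² + 8x) + 36(y² + 14y) = -356
11(x + 4)² + 36(y + 7)² = -356 + 176 + 1764 = 1584
Dividing both sides by 1584: (x + 4)²/144 + (y + 7)²/44 = 1
Ellipse, center (-4, -7), major axis horizontal; a² = 144, b² = 44.
Latus rectum length = 2b²/a = 2·44/12 = 22/3.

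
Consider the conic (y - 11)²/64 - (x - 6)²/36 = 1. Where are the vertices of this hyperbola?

Center (6, 11). The positive term is the y-term, so the transverse axis is vertical; a² = 64, b² = 36.
a = 8. Vertices at (h, k ± a).

(6, 3) and (6, 19)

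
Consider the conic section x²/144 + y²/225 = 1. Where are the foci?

(0, -9) and (0, 9)

Center (0, 0). The larger denominator 225 sits under the y-term, so the major axis is vertical; a² = 225, b² = 144.
c² = a² - b² = 225 - 144 = 81, so c = 9.
Foci lie on the vertical axis through the center: (h, k ± c).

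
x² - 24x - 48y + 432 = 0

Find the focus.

Only x is squared. Complete the square in x: (x - 12)² = 48(y - 6).
Vertex (12, 6); 4p = 48 so p = 12. Opens up.
Focus is p units from the vertex along the axis: (h, k + p).

(12, 18)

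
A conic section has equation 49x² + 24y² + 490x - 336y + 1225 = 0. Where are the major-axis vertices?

(-5, 0) and (-5, 14)

Group: 49(x² + 10x) + 24(y² - 14y) = -1225
49(x + 5)² + 24(y - 7)² = -1225 + 1225 + 1176 = 1176
Dividing both sides by 1176: (x + 5)²/24 + (y - 7)²/49 = 1
Ellipse, center (-5, 7), major axis vertical; a² = 49, b² = 24.
a = 7. Vertices at (h, k ± a).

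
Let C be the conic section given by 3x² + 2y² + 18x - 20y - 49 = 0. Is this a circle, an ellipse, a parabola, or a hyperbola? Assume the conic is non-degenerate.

ellipse

No xy term. Coefficients of x² and y² are A = 3, C = 2.
A and C have the same sign but A ≠ C ⇒ ellipse.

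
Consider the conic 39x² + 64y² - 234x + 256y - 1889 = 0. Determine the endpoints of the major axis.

Rearranging, 39(x² - 6x) + 64(y² + 4y) = 1889.
Completing the square gives 39(x - 3)² + 64(y + 2)² = 1889 + 351 + 256 = 2496.
Divide by 2496: (x - 3)²/64 + (y + 2)²/39 = 1
Ellipse, center (3, -2), major axis horizontal; a² = 64, b² = 39.
a = 8. Vertices at (h ± a, k).

(-5, -2) and (11, -2)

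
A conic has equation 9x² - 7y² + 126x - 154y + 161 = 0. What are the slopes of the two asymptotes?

9(x² + 14x) -7(y² + 22y) = -161
9(x + 7)² -7(y + 11)² = -161 + 441 - 847 = -567
Divide through by -567 to get (y + 11)²/81 - (x + 7)²/63 = 1.
Hyperbola, center (-7, -11), transverse axis vertical; a² = 81, b² = 63.
For a vertical hyperbola the asymptotes have slope ±a/b.
Here that is ±9/3√7 = ±3√7/7.

3√7/7 and -3√7/7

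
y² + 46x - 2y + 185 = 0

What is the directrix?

x = 15/2

Only y is squared. Complete the square in y: (y - 1)² = -46(x + 4).
Vertex (-4, 1); 4p = -46 so p = -23/2. Opens left.
Directrix is the vertical line x = h − p = -4 − (-23/2) = 15/2.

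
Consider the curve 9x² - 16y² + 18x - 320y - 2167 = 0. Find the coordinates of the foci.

(-11, -10) and (9, -10)

Group the x- and y-terms: 9(x² + 2x) -16(y² + 20y) = 2167
Complete the square in x and y: 9(x + 1)² -16(y + 10)² = 2167 + 9 - 1600 = 576
Divide through by 576 to get (x + 1)²/64 - (y + 10)²/36 = 1.
Hyperbola, center (-1, -10), transverse axis horizontal; a² = 64, b² = 36.
c² = a² + b² = 64 + 36 = 100, so c = 10.
Foci lie on the horizontal axis through the center: (h ± c, k).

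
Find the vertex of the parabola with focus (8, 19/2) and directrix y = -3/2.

The vertex is the midpoint between the focus and the directrix along the axis of symmetry.
Axis is vertical (directrix is horizontal). Vertex y-coordinate = (19/2 + (-3/2))/2 = 4; x-coordinate = 8.

(8, 4)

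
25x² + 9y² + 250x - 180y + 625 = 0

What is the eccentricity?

Collect terms: 25(x² + 10x) + 9(y² - 20y) = -625
Complete the square in x and y: 25(x + 5)² + 9(y - 10)² = -625 + 625 + 900 = 900
Divide through by 900 to get (x + 5)²/36 + (y - 10)²/100 = 1.
Ellipse, center (-5, 10), major axis vertical; a² = 100, b² = 36.
c² = a² - b² = 64, so c = 8.
e = c/a = 8/10 = 4/5.

e = 4/5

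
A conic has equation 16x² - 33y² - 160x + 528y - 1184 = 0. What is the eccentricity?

e = 7/4

Rearranging, 16(x² - 10x) -33(y² - 16y) = 1184.
Complete the square in x and y: 16(x - 5)² -33(y - 8)² = 1184 + 400 - 2112 = -528
Dividing both sides by -528: (y - 8)²/16 - (x - 5)²/33 = 1
Hyperbola, center (5, 8), transverse axis vertical; a² = 16, b² = 33.
c² = a² + b² = 49, so c = 7.
e = c/a = 7/4.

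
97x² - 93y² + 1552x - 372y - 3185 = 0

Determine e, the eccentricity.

Group the x- and y-terms: 97(x² + 16x) -93(y² + 4y) = 3185
Completing the square gives 97(x + 8)² -93(y + 2)² = 3185 + 6208 - 372 = 9021.
Dividing both sides by 9021: (x + 8)²/93 - (y + 2)²/97 = 1
Hyperbola, center (-8, -2), transverse axis horizontal; a² = 93, b² = 97.
c² = a² + b² = 190, so c = √190.
e = c/a = √190/√93 = √17670/93.

e = √17670/93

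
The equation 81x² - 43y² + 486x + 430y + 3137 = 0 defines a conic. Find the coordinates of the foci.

Group: 81(x² + 6x) -43(y² - 10y) = -3137
Complete the square in x and y: 81(x + 3)² -43(y - 5)² = -3137 + 729 - 1075 = -3483
Dividing both sides by -3483: (y - 5)²/81 - (x + 3)²/43 = 1
Hyperbola, center (-3, 5), transverse axis vertical; a² = 81, b² = 43.
c² = a² + b² = 81 + 43 = 124, so c = 2√31.
Foci lie on the vertical axis through the center: (h, k ± c).

(-3, 5 - 2√31) and (-3, 5 + 2√31)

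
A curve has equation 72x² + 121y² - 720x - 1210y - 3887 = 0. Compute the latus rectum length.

144/11

Rearranging, 72(x² - 10x) + 121(y² - 10y) = 3887.
Completing the square gives 72(x - 5)² + 121(y - 5)² = 3887 + 1800 + 3025 = 8712.
Dividing both sides by 8712: (x - 5)²/121 + (y - 5)²/72 = 1
Ellipse, center (5, 5), major axis horizontal; a² = 121, b² = 72.
Latus rectum length = 2b²/a = 2·72/11 = 144/11.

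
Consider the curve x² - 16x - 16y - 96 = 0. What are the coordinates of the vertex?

(8, -10)

Only x is squared. Complete the square in x: (x - 8)² = 16(y + 10).
Vertex (8, -10); 4p = 16 so p = 4. Opens up.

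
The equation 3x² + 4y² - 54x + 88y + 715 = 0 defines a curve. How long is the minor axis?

Collect terms: 3(x² - 18x) + 4(y² + 22y) = -715
Complete the square: 3(x - 9)² + 4(y + 11)² = -715 + 243 + 484 = 12
Divide through by 12 to get (x - 9)²/4 + (y + 11)²/3 = 1.
Ellipse, center (9, -11), major axis horizontal; a² = 4, b² = 3.
b² = 3 so b = √3; the minor axis has length 2b = 2√3.

2√3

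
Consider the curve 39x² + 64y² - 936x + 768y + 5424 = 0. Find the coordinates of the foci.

Collect terms: 39(x² - 24x) + 64(y² + 12y) = -5424
Completing the square gives 39(x - 12)² + 64(y + 6)² = -5424 + 5616 + 2304 = 2496.
Divide by 2496: (x - 12)²/64 + (y + 6)²/39 = 1
Ellipse, center (12, -6), major axis horizontal; a² = 64, b² = 39.
c² = a² - b² = 64 - 39 = 25, so c = 5.
Foci lie on the horizontal axis through the center: (h ± c, k).

(7, -6) and (17, -6)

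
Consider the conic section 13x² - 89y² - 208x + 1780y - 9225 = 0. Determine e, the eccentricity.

Collect terms: 13(x² - 16x) -89(y² - 20y) = 9225
Complete the square in x and y: 13(x - 8)² -89(y - 10)² = 9225 + 832 - 8900 = 1157
Divide by 1157: (x - 8)²/89 - (y - 10)²/13 = 1
Hyperbola, center (8, 10), transverse axis horizontal; a² = 89, b² = 13.
c² = a² + b² = 102, so c = √102.
e = c/a = √102/√89 = √9078/89.

e = √9078/89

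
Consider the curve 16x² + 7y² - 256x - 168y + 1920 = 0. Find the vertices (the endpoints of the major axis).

(8, 8) and (8, 16)

16(x² - 16x) + 7(y² - 24y) = -1920
Completing the square gives 16(x - 8)² + 7(y - 12)² = -1920 + 1024 + 1008 = 112.
Dividing both sides by 112: (x - 8)²/7 + (y - 12)²/16 = 1
Ellipse, center (8, 12), major axis vertical; a² = 16, b² = 7.
a = 4. Vertices at (h, k ± a).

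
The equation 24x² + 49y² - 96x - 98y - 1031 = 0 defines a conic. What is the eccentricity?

Collect terms: 24(x² - 4x) + 49(y² - 2y) = 1031
Complete the square: 24(x - 2)² + 49(y - 1)² = 1031 + 96 + 49 = 1176
Divide through by 1176 to get (x - 2)²/49 + (y - 1)²/24 = 1.
Ellipse, center (2, 1), major axis horizontal; a² = 49, b² = 24.
c² = a² - b² = 25, so c = 5.
e = c/a = 5/7.

e = 5/7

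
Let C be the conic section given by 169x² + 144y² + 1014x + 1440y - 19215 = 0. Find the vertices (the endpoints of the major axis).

Collect terms: 169(x² + 6x) + 144(y² + 10y) = 19215
169(x + 3)² + 144(y + 5)² = 19215 + 1521 + 3600 = 24336
Dividing both sides by 24336: (x + 3)²/144 + (y + 5)²/169 = 1
Ellipse, center (-3, -5), major axis vertical; a² = 169, b² = 144.
a = 13. Vertices at (h, k ± a).

(-3, -18) and (-3, 8)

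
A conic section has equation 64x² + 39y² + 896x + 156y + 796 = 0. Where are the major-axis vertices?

Group: 64(x² + 14x) + 39(y² + 4y) = -796
Complete the square: 64(x + 7)² + 39(y + 2)² = -796 + 3136 + 156 = 2496
Divide by 2496: (x + 7)²/39 + (y + 2)²/64 = 1
Ellipse, center (-7, -2), major axis vertical; a² = 64, b² = 39.
a = 8. Vertices at (h, k ± a).

(-7, -10) and (-7, 6)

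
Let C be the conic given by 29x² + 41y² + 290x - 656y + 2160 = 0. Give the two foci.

29(x² + 10x) + 41(y² - 16y) = -2160
Complete the square: 29(x + 5)² + 41(y - 8)² = -2160 + 725 + 2624 = 1189
Dividing both sides by 1189: (x + 5)²/41 + (y - 8)²/29 = 1
Ellipse, center (-5, 8), major axis horizontal; a² = 41, b² = 29.
c² = a² - b² = 41 - 29 = 12, so c = 2√3.
Foci lie on the horizontal axis through the center: (h ± c, k).

(-5 - 2√3, 8) and (-5 + 2√3, 8)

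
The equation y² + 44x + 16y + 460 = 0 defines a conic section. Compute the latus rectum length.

Only y is squared. Complete the square in y: (y + 8)² = -44(x + 9).
Vertex (-9, -8); 4p = -44 so p = -11. Opens left.
Latus rectum length = |4p| = 44.

44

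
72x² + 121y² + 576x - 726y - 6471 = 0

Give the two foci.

(-11, 3) and (3, 3)

Group the x- and y-terms: 72(x² + 8x) + 121(y² - 6y) = 6471
Complete the square: 72(x + 4)² + 121(y - 3)² = 6471 + 1152 + 1089 = 8712
Dividing both sides by 8712: (x + 4)²/121 + (y - 3)²/72 = 1
Ellipse, center (-4, 3), major axis horizontal; a² = 121, b² = 72.
c² = a² - b² = 121 - 72 = 49, so c = 7.
Foci lie on the horizontal axis through the center: (h ± c, k).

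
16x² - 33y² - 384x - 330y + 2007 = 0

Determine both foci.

Rearranging, 16(x² - 24x) -33(y² + 10y) = -2007.
16(x - 12)² -33(y + 5)² = -2007 + 2304 - 825 = -528
Dividing both sides by -528: (y + 5)²/16 - (x - 12)²/33 = 1
Hyperbola, center (12, -5), transverse axis vertical; a² = 16, b² = 33.
c² = a² + b² = 16 + 33 = 49, so c = 7.
Foci lie on the vertical axis through the center: (h, k ± c).

(12, -12) and (12, 2)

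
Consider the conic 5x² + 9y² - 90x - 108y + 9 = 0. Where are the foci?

(1, 6) and (17, 6)

Group the x- and y-terms: 5(x² - 18x) + 9(y² - 12y) = -9
5(x - 9)² + 9(y - 6)² = -9 + 405 + 324 = 720
Dividing both sides by 720: (x - 9)²/144 + (y - 6)²/80 = 1
Ellipse, center (9, 6), major axis horizontal; a² = 144, b² = 80.
c² = a² - b² = 144 - 80 = 64, so c = 8.
Foci lie on the horizontal axis through the center: (h ± c, k).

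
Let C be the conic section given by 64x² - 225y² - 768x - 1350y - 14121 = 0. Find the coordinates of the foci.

64(x² - 12x) -225(y² + 6y) = 14121
Complete the square: 64(x - 6)² -225(y + 3)² = 14121 + 2304 - 2025 = 14400
Dividing both sides by 14400: (x - 6)²/225 - (y + 3)²/64 = 1
Hyperbola, center (6, -3), transverse axis horizontal; a² = 225, b² = 64.
c² = a² + b² = 225 + 64 = 289, so c = 17.
Foci lie on the horizontal axis through the center: (h ± c, k).

(-11, -3) and (23, -3)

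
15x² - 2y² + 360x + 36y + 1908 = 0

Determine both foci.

(-12 - √51, 9) and (-12 + √51, 9)

Group: 15(x² + 24x) -2(y² - 18y) = -1908
Complete the square: 15(x + 12)² -2(y - 9)² = -1908 + 2160 - 162 = 90
Divide through by 90 to get (x + 12)²/6 - (y - 9)²/45 = 1.
Hyperbola, center (-12, 9), transverse axis horizontal; a² = 6, b² = 45.
c² = a² + b² = 6 + 45 = 51, so c = √51.
Foci lie on the horizontal axis through the center: (h ± c, k).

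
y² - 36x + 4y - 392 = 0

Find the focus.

(-2, -2)

Only y is squared. Complete the square in y: (y + 2)² = 36(x + 11).
Vertex (-11, -2); 4p = 36 so p = 9. Opens right.
Focus is p units from the vertex along the axis: (h + p, k).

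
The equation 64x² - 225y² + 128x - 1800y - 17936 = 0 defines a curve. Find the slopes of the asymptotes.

Collect terms: 64(x² + 2x) -225(y² + 8y) = 17936
Complete the square in x and y: 64(x + 1)² -225(y + 4)² = 17936 + 64 - 3600 = 14400
Divide through by 14400 to get (x + 1)²/225 - (y + 4)²/64 = 1.
Hyperbola, center (-1, -4), transverse axis horizontal; a² = 225, b² = 64.
For a horizontal hyperbola the asymptotes have slope ±b/a.
Here that is ±8/15.

8/15 and -8/15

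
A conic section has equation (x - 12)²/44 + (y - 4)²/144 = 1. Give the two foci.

Center (12, 4). The larger denominator 144 sits under the y-term, so the major axis is vertical; a² = 144, b² = 44.
c² = a² - b² = 144 - 44 = 100, so c = 10.
Foci lie on the vertical axis through the center: (h, k ± c).

(12, -6) and (12, 14)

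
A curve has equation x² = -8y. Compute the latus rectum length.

8

Vertex (0, 0); 4p = -8 so p = -2. Opens down.
Latus rectum length = |4p| = 8.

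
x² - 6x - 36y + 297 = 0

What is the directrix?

y = -1

Only x is squared. Complete the square in x: (x - 3)² = 36(y - 8).
Vertex (3, 8); 4p = 36 so p = 9. Opens up.
Directrix is the horizontal line y = k − p = 8 − (9) = -1.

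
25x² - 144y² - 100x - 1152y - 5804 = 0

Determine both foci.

(-11, -4) and (15, -4)

Group: 25(x² - 4x) -144(y² + 8y) = 5804
Complete the square in x and y: 25(x - 2)² -144(y + 4)² = 5804 + 100 - 2304 = 3600
Dividing both sides by 3600: (x - 2)²/144 - (y + 4)²/25 = 1
Hyperbola, center (2, -4), transverse axis horizontal; a² = 144, b² = 25.
c² = a² + b² = 144 + 25 = 169, so c = 13.
Foci lie on the horizontal axis through the center: (h ± c, k).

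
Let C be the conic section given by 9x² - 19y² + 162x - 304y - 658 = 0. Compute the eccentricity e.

Group the x- and y-terms: 9(x² + 18x) -19(y² + 16y) = 658
9(x + 9)² -19(y + 8)² = 658 + 729 - 1216 = 171
Dividing both sides by 171: (x + 9)²/19 - (y + 8)²/9 = 1
Hyperbola, center (-9, -8), transverse axis horizontal; a² = 19, b² = 9.
c² = a² + b² = 28, so c = 2√7.
e = c/a = 2√7/√19 = 2√133/19.

e = 2√133/19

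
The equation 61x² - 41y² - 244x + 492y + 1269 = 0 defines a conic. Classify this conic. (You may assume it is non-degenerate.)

No xy term. Coefficients of x² and y² are A = 61, C = -41.
A and C have opposite signs ⇒ hyperbola.

hyperbola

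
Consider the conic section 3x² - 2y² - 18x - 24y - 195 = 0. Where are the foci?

(3 - 5√5, -6) and (3 + 5√5, -6)

Group the x- and y-terms: 3(x² - 6x) -2(y² + 12y) = 195
Complete the square in x and y: 3(x - 3)² -2(y + 6)² = 195 + 27 - 72 = 150
Divide through by 150 to get (x - 3)²/50 - (y + 6)²/75 = 1.
Hyperbola, center (3, -6), transverse axis horizontal; a² = 50, b² = 75.
c² = a² + b² = 50 + 75 = 125, so c = 5√5.
Foci lie on the horizontal axis through the center: (h ± c, k).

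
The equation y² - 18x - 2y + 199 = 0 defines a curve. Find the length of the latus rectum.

Only y is squared. Complete the square in y: (y - 1)² = 18(x - 11).
Vertex (11, 1); 4p = 18 so p = 9/2. Opens right.
Latus rectum length = |4p| = 18.

18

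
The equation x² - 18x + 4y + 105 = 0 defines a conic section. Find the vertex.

(9, -6)

Only x is squared. Complete the square in x: (x - 9)² = -4(y + 6).
Vertex (9, -6); 4p = -4 so p = -1. Opens down.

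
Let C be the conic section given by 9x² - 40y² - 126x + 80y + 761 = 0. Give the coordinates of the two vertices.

(7, -2) and (7, 4)

Group: 9(x² - 14x) -40(y² - 2y) = -761
9(x - 7)² -40(y - 1)² = -761 + 441 - 40 = -360
Dividing both sides by -360: (y - 1)²/9 - (x - 7)²/40 = 1
Hyperbola, center (7, 1), transverse axis vertical; a² = 9, b² = 40.
a = 3. Vertices at (h, k ± a).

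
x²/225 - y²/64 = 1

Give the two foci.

Center (0, 0). The positive term is the x-term, so the transverse axis is horizontal; a² = 225, b² = 64.
c² = a² + b² = 225 + 64 = 289, so c = 17.
Foci lie on the horizontal axis through the center: (h ± c, k).

(-17, 0) and (17, 0)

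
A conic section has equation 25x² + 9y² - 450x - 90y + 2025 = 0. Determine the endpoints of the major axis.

(9, 0) and (9, 10)

Group the x- and y-terms: 25(x² - 18x) + 9(y² - 10y) = -2025
Complete the square in x and y: 25(x - 9)² + 9(y - 5)² = -2025 + 2025 + 225 = 225
Dividing both sides by 225: (x - 9)²/9 + (y - 5)²/25 = 1
Ellipse, center (9, 5), major axis vertical; a² = 25, b² = 9.
a = 5. Vertices at (h, k ± a).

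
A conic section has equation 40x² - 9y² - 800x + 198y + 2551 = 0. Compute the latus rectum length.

80/3

Collect terms: 40(x² - 20x) -9(y² - 22y) = -2551
Complete the square in x and y: 40(x - 10)² -9(y - 11)² = -2551 + 4000 - 1089 = 360
Divide through by 360 to get (x - 10)²/9 - (y - 11)²/40 = 1.
Hyperbola, center (10, 11), transverse axis horizontal; a² = 9, b² = 40.
Latus rectum length = 2b²/a = 2·40/3 = 80/3.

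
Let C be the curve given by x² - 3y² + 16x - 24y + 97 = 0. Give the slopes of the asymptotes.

(x² + 16x) -3(y² + 8y) = -97
(x + 8)² -3(y + 4)² = -97 + 64 - 48 = -81
Divide through by -81 to get (y + 4)²/27 - (x + 8)²/81 = 1.
Hyperbola, center (-8, -4), transverse axis vertical; a² = 27, b² = 81.
For a vertical hyperbola the asymptotes have slope ±a/b.
Here that is ±3√3/9 = ±√3/3.

√3/3 and -√3/3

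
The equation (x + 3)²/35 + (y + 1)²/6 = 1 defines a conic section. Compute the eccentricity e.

Center (-3, -1). The larger denominator 35 sits under the x-term, so the major axis is horizontal; a² = 35, b² = 6.
c² = a² - b² = 29, so c = √29.
e = c/a = √29/√35 = √1015/35.

e = √1015/35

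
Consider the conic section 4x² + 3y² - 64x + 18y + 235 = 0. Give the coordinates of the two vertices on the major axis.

Collect terms: 4(x² - 16x) + 3(y² + 6y) = -235
Complete the square: 4(x - 8)² + 3(y + 3)² = -235 + 256 + 27 = 48
Dividing both sides by 48: (x - 8)²/12 + (y + 3)²/16 = 1
Ellipse, center (8, -3), major axis vertical; a² = 16, b² = 12.
a = 4. Vertices at (h, k ± a).

(8, -7) and (8, 1)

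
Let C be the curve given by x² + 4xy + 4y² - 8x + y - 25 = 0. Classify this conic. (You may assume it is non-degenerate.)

parabola

A = 1, B = 4, C = 4.
Discriminant B² − 4AC = 4² − 4·1·4 = 0.
B² − 4AC = 0 ⇒ parabola.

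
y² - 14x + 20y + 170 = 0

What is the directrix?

Only y is squared. Complete the square in y: (y + 10)² = 14(x - 5).
Vertex (5, -10); 4p = 14 so p = 7/2. Opens right.
Directrix is the vertical line x = h − p = 5 − (7/2) = 3/2.

x = 3/2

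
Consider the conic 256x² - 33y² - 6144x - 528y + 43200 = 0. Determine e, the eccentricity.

e = 17/16

Collect terms: 256(x² - 24x) -33(y² + 16y) = -43200
Complete the square in x and y: 256(x - 12)² -33(y + 8)² = -43200 + 36864 - 2112 = -8448
Dividing both sides by -8448: (y + 8)²/256 - (x - 12)²/33 = 1
Hyperbola, center (12, -8), transverse axis vertical; a² = 256, b² = 33.
c² = a² + b² = 289, so c = 17.
e = c/a = 17/16.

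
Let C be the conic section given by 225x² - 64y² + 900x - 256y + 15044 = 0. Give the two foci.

(-2, -19) and (-2, 15)

Group the x- and y-terms: 225(x² + 4x) -64(y² + 4y) = -15044
Complete the square in x and y: 225(x + 2)² -64(y + 2)² = -15044 + 900 - 256 = -14400
Divide by -14400: (y + 2)²/225 - (x + 2)²/64 = 1
Hyperbola, center (-2, -2), transverse axis vertical; a² = 225, b² = 64.
c² = a² + b² = 225 + 64 = 289, so c = 17.
Foci lie on the vertical axis through the center: (h, k ± c).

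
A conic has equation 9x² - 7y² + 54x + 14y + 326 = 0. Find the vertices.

(-3, -5) and (-3, 7)

9(x² + 6x) -7(y² - 2y) = -326
9(x + 3)² -7(y - 1)² = -326 + 81 - 7 = -252
Divide by -252: (y - 1)²/36 - (x + 3)²/28 = 1
Hyperbola, center (-3, 1), transverse axis vertical; a² = 36, b² = 28.
a = 6. Vertices at (h, k ± a).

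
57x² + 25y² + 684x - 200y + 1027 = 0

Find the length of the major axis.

2√57

Group the x- and y-terms: 57(x² + 12x) + 25(y² - 8y) = -1027
Complete the square: 57(x + 6)² + 25(y - 4)² = -1027 + 2052 + 400 = 1425
Divide by 1425: (x + 6)²/25 + (y - 4)²/57 = 1
Ellipse, center (-6, 4), major axis vertical; a² = 57, b² = 25.
a² = 57 so a = √57; the major axis has length 2a = 2√57.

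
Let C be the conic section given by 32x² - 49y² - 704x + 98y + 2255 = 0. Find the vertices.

(4, 1) and (18, 1)

Group the x- and y-terms: 32(x² - 22x) -49(y² - 2y) = -2255
Completing the square gives 32(x - 11)² -49(y - 1)² = -2255 + 3872 - 49 = 1568.
Divide through by 1568 to get (x - 11)²/49 - (y - 1)²/32 = 1.
Hyperbola, center (11, 1), transverse axis horizontal; a² = 49, b² = 32.
a = 7. Vertices at (h ± a, k).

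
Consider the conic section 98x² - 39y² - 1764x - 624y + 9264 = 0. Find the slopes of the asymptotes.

Group: 98(x² - 18x) -39(y² + 16y) = -9264
98(x - 9)² -39(y + 8)² = -9264 + 7938 - 2496 = -3822
Divide through by -3822 to get (y + 8)²/98 - (x - 9)²/39 = 1.
Hyperbola, center (9, -8), transverse axis vertical; a² = 98, b² = 39.
For a vertical hyperbola the asymptotes have slope ±a/b.
Here that is ±7√2/√39 = ±7√78/39.

7√78/39 and -7√78/39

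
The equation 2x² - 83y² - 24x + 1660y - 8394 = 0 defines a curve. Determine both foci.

Collect terms: 2(x² - 12x) -83(y² - 20y) = 8394
Complete the square in x and y: 2(x - 6)² -83(y - 10)² = 8394 + 72 - 8300 = 166
Dividing both sides by 166: (x - 6)²/83 - (y - 10)²/2 = 1
Hyperbola, center (6, 10), transverse axis horizontal; a² = 83, b² = 2.
c² = a² + b² = 83 + 2 = 85, so c = √85.
Foci lie on the horizontal axis through the center: (h ± c, k).

(6 - √85, 10) and (6 + √85, 10)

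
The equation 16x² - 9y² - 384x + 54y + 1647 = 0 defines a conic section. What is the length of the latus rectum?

Group the x- and y-terms: 16(x² - 24x) -9(y² - 6y) = -1647
16(x - 12)² -9(y - 3)² = -1647 + 2304 - 81 = 576
Dividing both sides by 576: (x - 12)²/36 - (y - 3)²/64 = 1
Hyperbola, center (12, 3), transverse axis horizontal; a² = 36, b² = 64.
Latus rectum length = 2b²/a = 2·64/6 = 64/3.

64/3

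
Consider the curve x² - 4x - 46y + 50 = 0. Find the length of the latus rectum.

Only x is squared. Complete the square in x: (x - 2)² = 46(y - 1).
Vertex (2, 1); 4p = 46 so p = 23/2. Opens up.
Latus rectum length = |4p| = 46.

46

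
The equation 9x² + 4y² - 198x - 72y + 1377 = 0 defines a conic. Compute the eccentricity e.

Collect terms: 9(x² - 22x) + 4(y² - 18y) = -1377
Complete the square in x and y: 9(x - 11)² + 4(y - 9)² = -1377 + 1089 + 324 = 36
Divide through by 36 to get (x - 11)²/4 + (y - 9)²/9 = 1.
Ellipse, center (11, 9), major axis vertical; a² = 9, b² = 4.
c² = a² - b² = 5, so c = √5.
e = c/a = √5/3.

e = √5/3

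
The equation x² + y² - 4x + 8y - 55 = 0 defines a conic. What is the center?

(2, -4)

(x² - 4x) + (y² + 8y) = 55
Complete the square: (x - 2)² + (y + 4)² = 55 + 4 + 16 = 75
So (x - 2)² + (y + 4)² = 75.
Circle centered at (2, -4) with r² = 75.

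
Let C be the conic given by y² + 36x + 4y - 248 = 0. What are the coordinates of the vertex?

Only y is squared. Complete the square in y: (y + 2)² = -36(x - 7).
Vertex (7, -2); 4p = -36 so p = -9. Opens left.

(7, -2)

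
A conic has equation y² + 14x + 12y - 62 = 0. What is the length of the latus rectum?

14

Only y is squared. Complete the square in y: (y + 6)² = -14(x - 7).
Vertex (7, -6); 4p = -14 so p = -7/2. Opens left.
Latus rectum length = |4p| = 14.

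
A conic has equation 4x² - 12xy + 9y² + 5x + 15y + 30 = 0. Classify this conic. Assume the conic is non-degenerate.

parabola

A = 4, B = -12, C = 9.
Discriminant B² − 4AC = (-12)² − 4·4·9 = 0.
B² − 4AC = 0 ⇒ parabola.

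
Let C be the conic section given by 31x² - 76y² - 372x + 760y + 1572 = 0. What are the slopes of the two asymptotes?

Collect terms: 31(x² - 12x) -76(y² - 10y) = -1572
Complete the square: 31(x - 6)² -76(y - 5)² = -1572 + 1116 - 1900 = -2356
Divide through by -2356 to get (y - 5)²/31 - (x - 6)²/76 = 1.
Hyperbola, center (6, 5), transverse axis vertical; a² = 31, b² = 76.
For a vertical hyperbola the asymptotes have slope ±a/b.
Here that is ±√31/2√19 = ±√589/38.

√589/38 and -√589/38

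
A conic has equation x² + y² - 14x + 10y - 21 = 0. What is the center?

(x² - 14x) + (y² + 10y) = 21
Complete the square in x and y: (x - 7)² + (y + 5)² = 21 + 49 + 25 = 95
So (x - 7)² + (y + 5)² = 95.
Circle centered at (7, -5) with r² = 95.

(7, -5)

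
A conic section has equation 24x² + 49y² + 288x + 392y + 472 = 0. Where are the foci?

24(x² + 12x) + 49(y² + 8y) = -472
Complete the square in x and y: 24(x + 6)² + 49(y + 4)² = -472 + 864 + 784 = 1176
Divide through by 1176 to get (x + 6)²/49 + (y + 4)²/24 = 1.
Ellipse, center (-6, -4), major axis horizontal; a² = 49, b² = 24.
c² = a² - b² = 49 - 24 = 25, so c = 5.
Foci lie on the horizontal axis through the center: (h ± c, k).

(-11, -4) and (-1, -4)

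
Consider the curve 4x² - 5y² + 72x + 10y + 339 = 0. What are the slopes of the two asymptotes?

Collect terms: 4(x² + 18x) -5(y² - 2y) = -339
4(x + 9)² -5(y - 1)² = -339 + 324 - 5 = -20
Divide through by -20 to get (y - 1)²/4 - (x + 9)²/5 = 1.
Hyperbola, center (-9, 1), transverse axis vertical; a² = 4, b² = 5.
For a vertical hyperbola the asymptotes have slope ±a/b.
Here that is ±2/√5 = ±2√5/5.

2√5/5 and -2√5/5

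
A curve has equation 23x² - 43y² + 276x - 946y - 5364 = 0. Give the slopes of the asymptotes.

√989/43 and -√989/43

Rearranging, 23(x² + 12x) -43(y² + 22y) = 5364.
Complete the square in x and y: 23(x + 6)² -43(y + 11)² = 5364 + 828 - 5203 = 989
Divide through by 989 to get (x + 6)²/43 - (y + 11)²/23 = 1.
Hyperbola, center (-6, -11), transverse axis horizontal; a² = 43, b² = 23.
For a horizontal hyperbola the asymptotes have slope ±b/a.
Here that is ±√23/√43 = ±√989/43.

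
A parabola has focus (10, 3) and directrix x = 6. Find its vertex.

(8, 3)

The vertex is the midpoint between the focus and the directrix along the axis of symmetry.
Axis is horizontal (directrix is vertical). Vertex x-coordinate = (10 + 6)/2 = 8; y-coordinate = 3.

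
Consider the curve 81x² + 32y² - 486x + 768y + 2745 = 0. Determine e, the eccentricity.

e = 7/9

Collect terms: 81(x² - 6x) + 32(y² + 24y) = -2745
Completing the square gives 81(x - 3)² + 32(y + 12)² = -2745 + 729 + 4608 = 2592.
Divide by 2592: (x - 3)²/32 + (y + 12)²/81 = 1
Ellipse, center (3, -12), major axis vertical; a² = 81, b² = 32.
c² = a² - b² = 49, so c = 7.
e = c/a = 7/9.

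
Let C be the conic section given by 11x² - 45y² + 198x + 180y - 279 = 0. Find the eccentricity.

e = 2√70/15

Collect terms: 11(x² + 18x) -45(y² - 4y) = 279
Complete the square in x and y: 11(x + 9)² -45(y - 2)² = 279 + 891 - 180 = 990
Divide through by 990 to get (x + 9)²/90 - (y - 2)²/22 = 1.
Hyperbola, center (-9, 2), transverse axis horizontal; a² = 90, b² = 22.
c² = a² + b² = 112, so c = 4√7.
e = c/a = 4√7/3√10 = 2√70/15.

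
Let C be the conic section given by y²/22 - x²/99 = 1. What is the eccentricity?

e = √22/2

Center (0, 0). The positive term is the y-term, so the transverse axis is vertical; a² = 22, b² = 99.
c² = a² + b² = 121, so c = 11.
e = c/a = 11/√22 = √22/2.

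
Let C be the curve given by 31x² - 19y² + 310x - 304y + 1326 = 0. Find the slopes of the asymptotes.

√589/19 and -√589/19

Collect terms: 31(x² + 10x) -19(y² + 16y) = -1326
31(x + 5)² -19(y + 8)² = -1326 + 775 - 1216 = -1767
Dividing both sides by -1767: (y + 8)²/93 - (x + 5)²/57 = 1
Hyperbola, center (-5, -8), transverse axis vertical; a² = 93, b² = 57.
For a vertical hyperbola the asymptotes have slope ±a/b.
Here that is ±√93/√57 = ±√589/19.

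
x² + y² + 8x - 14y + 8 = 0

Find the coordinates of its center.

Group: (x² + 8x) + (y² - 14y) = -8
(x + 4)² + (y - 7)² = -8 + 16 + 49 = 57
So (x + 4)² + (y - 7)² = 57.
Circle centered at (-4, 7) with r² = 57.

(-4, 7)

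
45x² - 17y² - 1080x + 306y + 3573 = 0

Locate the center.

Group the x- and y-terms: 45(x² - 24x) -17(y² - 18y) = -3573
Completing the square gives 45(x - 12)² -17(y - 9)² = -3573 + 6480 - 1377 = 1530.
Divide by 1530: (x - 12)²/34 - (y - 9)²/90 = 1
Hyperbola with center (12, 9).

(12, 9)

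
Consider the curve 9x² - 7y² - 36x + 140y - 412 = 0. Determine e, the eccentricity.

e = 4/3

Collect terms: 9(x² - 4x) -7(y² - 20y) = 412
Complete the square in x and y: 9(x - 2)² -7(y - 10)² = 412 + 36 - 700 = -252
Divide by -252: (y - 10)²/36 - (x - 2)²/28 = 1
Hyperbola, center (2, 10), transverse axis vertical; a² = 36, b² = 28.
c² = a² + b² = 64, so c = 8.
e = c/a = 8/6 = 4/3.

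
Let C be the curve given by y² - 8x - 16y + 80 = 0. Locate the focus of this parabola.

(4, 8)

Only y is squared. Complete the square in y: (y - 8)² = 8(x - 2).
Vertex (2, 8); 4p = 8 so p = 2. Opens right.
Focus is p units from the vertex along the axis: (h + p, k).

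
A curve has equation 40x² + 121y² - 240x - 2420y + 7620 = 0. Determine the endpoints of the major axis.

(-8, 10) and (14, 10)

Group: 40(x² - 6x) + 121(y² - 20y) = -7620
Complete the square in x and y: 40(x - 3)² + 121(y - 10)² = -7620 + 360 + 12100 = 4840
Divide by 4840: (x - 3)²/121 + (y - 10)²/40 = 1
Ellipse, center (3, 10), major axis horizontal; a² = 121, b² = 40.
a = 11. Vertices at (h ± a, k).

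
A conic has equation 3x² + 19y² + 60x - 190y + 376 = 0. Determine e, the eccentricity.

Rearranging, 3(x² + 20x) + 19(y² - 10y) = -376.
3(x + 10)² + 19(y - 5)² = -376 + 300 + 475 = 399
Divide by 399: (x + 10)²/133 + (y - 5)²/21 = 1
Ellipse, center (-10, 5), major axis horizontal; a² = 133, b² = 21.
c² = a² - b² = 112, so c = 4√7.
e = c/a = 4√7/√133 = 4√19/19.

e = 4√19/19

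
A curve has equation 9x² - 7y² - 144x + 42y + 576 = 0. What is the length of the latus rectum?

14/3

Rearranging, 9(x² - 16x) -7(y² - 6y) = -576.
Complete the square in x and y: 9(x - 8)² -7(y - 3)² = -576 + 576 - 63 = -63
Dividing both sides by -63: (y - 3)²/9 - (x - 8)²/7 = 1
Hyperbola, center (8, 3), transverse axis vertical; a² = 9, b² = 7.
Latus rectum length = 2b²/a = 2·7/3 = 14/3.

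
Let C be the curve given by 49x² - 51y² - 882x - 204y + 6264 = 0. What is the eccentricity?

Rearranging, 49(x² - 18x) -51(y² + 4y) = -6264.
49(x - 9)² -51(y + 2)² = -6264 + 3969 - 204 = -2499
Divide through by -2499 to get (y + 2)²/49 - (x - 9)²/51 = 1.
Hyperbola, center (9, -2), transverse axis vertical; a² = 49, b² = 51.
c² = a² + b² = 100, so c = 10.
e = c/a = 10/7.

e = 10/7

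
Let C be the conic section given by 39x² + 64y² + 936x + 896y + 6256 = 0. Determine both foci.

39(x² + 24x) + 64(y² + 14y) = -6256
Completing the square gives 39(x + 12)² + 64(y + 7)² = -6256 + 5616 + 3136 = 2496.
Divide through by 2496 to get (x + 12)²/64 + (y + 7)²/39 = 1.
Ellipse, center (-12, -7), major axis horizontal; a² = 64, b² = 39.
c² = a² - b² = 64 - 39 = 25, so c = 5.
Foci lie on the horizontal axis through the center: (h ± c, k).

(-17, -7) and (-7, -7)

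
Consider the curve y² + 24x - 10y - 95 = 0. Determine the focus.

(-1, 5)

Only y is squared. Complete the square in y: (y - 5)² = -24(x - 5).
Vertex (5, 5); 4p = -24 so p = -6. Opens left.
Focus is p units from the vertex along the axis: (h + p, k).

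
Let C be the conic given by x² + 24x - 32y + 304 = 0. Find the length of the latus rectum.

32

Only x is squared. Complete the square in x: (x + 12)² = 32(y - 5).
Vertex (-12, 5); 4p = 32 so p = 8. Opens up.
Latus rectum length = |4p| = 32.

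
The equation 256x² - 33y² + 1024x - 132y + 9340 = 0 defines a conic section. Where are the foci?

256(x² + 4x) -33(y² + 4y) = -9340
Complete the square in x and y: 256(x + 2)² -33(y + 2)² = -9340 + 1024 - 132 = -8448
Divide through by -8448 to get (y + 2)²/256 - (x + 2)²/33 = 1.
Hyperbola, center (-2, -2), transverse axis vertical; a² = 256, b² = 33.
c² = a² + b² = 256 + 33 = 289, so c = 17.
Foci lie on the vertical axis through the center: (h, k ± c).

(-2, -19) and (-2, 15)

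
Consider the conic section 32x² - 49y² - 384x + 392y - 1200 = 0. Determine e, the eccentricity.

e = 9/7

Group: 32(x² - 12x) -49(y² - 8y) = 1200
32(x - 6)² -49(y - 4)² = 1200 + 1152 - 784 = 1568
Divide through by 1568 to get (x - 6)²/49 - (y - 4)²/32 = 1.
Hyperbola, center (6, 4), transverse axis horizontal; a² = 49, b² = 32.
c² = a² + b² = 81, so c = 9.
e = c/a = 9/7.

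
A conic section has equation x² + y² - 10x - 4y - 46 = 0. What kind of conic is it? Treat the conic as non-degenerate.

circle

No xy term. Coefficients of x² and y² are A = 1, C = 1.
A = C (same sign) ⇒ circle.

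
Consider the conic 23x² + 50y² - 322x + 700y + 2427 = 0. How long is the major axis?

Rearranging, 23(x² - 14x) + 50(y² + 14y) = -2427.
Complete the square: 23(x - 7)² + 50(y + 7)² = -2427 + 1127 + 2450 = 1150
Divide by 1150: (x - 7)²/50 + (y + 7)²/23 = 1
Ellipse, center (7, -7), major axis horizontal; a² = 50, b² = 23.
a² = 50 so a = 5√2; the major axis has length 2a = 10√2.

10√2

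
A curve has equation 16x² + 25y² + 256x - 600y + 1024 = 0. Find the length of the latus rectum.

Group: 16(x² + 16x) + 25(y² - 24y) = -1024
16(x + 8)² + 25(y - 12)² = -1024 + 1024 + 3600 = 3600
Divide through by 3600 to get (x + 8)²/225 + (y - 12)²/144 = 1.
Ellipse, center (-8, 12), major axis horizontal; a² = 225, b² = 144.
Latus rectum length = 2b²/a = 2·144/15 = 96/5.

96/5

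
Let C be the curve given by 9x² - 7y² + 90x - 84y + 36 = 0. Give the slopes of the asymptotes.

3√7/7 and -3√7/7

Collect terms: 9(x² + 10x) -7(y² + 12y) = -36
Completing the square gives 9(x + 5)² -7(y + 6)² = -36 + 225 - 252 = -63.
Dividing both sides by -63: (y + 6)²/9 - (x + 5)²/7 = 1
Hyperbola, center (-5, -6), transverse axis vertical; a² = 9, b² = 7.
For a vertical hyperbola the asymptotes have slope ±a/b.
Here that is ±3/√7 = ±3√7/7.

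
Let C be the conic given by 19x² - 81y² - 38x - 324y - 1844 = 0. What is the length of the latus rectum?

Group: 19(x² - 2x) -81(y² + 4y) = 1844
Completing the square gives 19(x - 1)² -81(y + 2)² = 1844 + 19 - 324 = 1539.
Dividing both sides by 1539: (x - 1)²/81 - (y + 2)²/19 = 1
Hyperbola, center (1, -2), transverse axis horizontal; a² = 81, b² = 19.
Latus rectum length = 2b²/a = 2·19/9 = 38/9.

38/9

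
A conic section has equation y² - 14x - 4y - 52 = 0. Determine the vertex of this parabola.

(-4, 2)

Only y is squared. Complete the square in y: (y - 2)² = 14(x + 4).
Vertex (-4, 2); 4p = 14 so p = 7/2. Opens right.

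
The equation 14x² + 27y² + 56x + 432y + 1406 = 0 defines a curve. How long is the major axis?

6√3

Rearranging, 14(x² + 4x) + 27(y² + 16y) = -1406.
Complete the square: 14(x + 2)² + 27(y + 8)² = -1406 + 56 + 1728 = 378
Dividing both sides by 378: (x + 2)²/27 + (y + 8)²/14 = 1
Ellipse, center (-2, -8), major axis horizontal; a² = 27, b² = 14.
a² = 27 so a = 3√3; the major axis has length 2a = 6√3.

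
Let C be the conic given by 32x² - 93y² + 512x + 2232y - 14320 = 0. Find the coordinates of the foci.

Group: 32(x² + 16x) -93(y² - 24y) = 14320
Completing the square gives 32(x + 8)² -93(y - 12)² = 14320 + 2048 - 13392 = 2976.
Divide through by 2976 to get (x + 8)²/93 - (y - 12)²/32 = 1.
Hyperbola, center (-8, 12), transverse axis horizontal; a² = 93, b² = 32.
c² = a² + b² = 93 + 32 = 125, so c = 5√5.
Foci lie on the horizontal axis through the center: (h ± c, k).

(-8 - 5√5, 12) and (-8 + 5√5, 12)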